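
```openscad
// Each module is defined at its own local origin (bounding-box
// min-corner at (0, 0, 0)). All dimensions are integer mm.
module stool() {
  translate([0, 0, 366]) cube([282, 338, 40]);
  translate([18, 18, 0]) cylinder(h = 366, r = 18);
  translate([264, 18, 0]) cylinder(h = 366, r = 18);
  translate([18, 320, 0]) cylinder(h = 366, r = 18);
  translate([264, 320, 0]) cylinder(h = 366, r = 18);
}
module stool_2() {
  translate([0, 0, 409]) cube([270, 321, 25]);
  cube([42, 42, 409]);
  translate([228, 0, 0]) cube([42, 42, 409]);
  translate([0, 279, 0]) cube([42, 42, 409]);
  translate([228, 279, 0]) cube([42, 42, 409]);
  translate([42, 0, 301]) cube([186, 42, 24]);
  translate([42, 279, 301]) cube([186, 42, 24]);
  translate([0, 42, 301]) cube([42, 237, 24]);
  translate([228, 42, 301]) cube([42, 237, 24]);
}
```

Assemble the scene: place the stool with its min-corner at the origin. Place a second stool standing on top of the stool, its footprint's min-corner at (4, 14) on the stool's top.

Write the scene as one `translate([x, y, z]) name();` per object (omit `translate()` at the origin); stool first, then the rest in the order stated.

stool();
translate([4, 14, 406]) stool_2();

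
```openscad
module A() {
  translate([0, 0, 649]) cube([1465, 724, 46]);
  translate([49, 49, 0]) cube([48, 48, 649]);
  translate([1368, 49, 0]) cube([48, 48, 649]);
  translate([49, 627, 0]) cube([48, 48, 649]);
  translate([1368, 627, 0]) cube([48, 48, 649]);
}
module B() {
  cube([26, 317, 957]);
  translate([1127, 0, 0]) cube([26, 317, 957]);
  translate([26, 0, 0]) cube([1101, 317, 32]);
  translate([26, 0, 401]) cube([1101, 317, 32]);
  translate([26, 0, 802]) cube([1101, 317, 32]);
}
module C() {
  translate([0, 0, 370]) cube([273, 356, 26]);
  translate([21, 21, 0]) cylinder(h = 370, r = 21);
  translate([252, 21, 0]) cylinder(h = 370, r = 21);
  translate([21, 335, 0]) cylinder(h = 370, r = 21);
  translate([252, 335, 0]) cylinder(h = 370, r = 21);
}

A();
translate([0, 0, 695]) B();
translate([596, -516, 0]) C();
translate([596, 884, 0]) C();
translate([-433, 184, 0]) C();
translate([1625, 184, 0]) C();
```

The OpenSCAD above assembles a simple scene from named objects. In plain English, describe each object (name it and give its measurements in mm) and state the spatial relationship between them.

A is a rectangular dining table. The top is 1465×724×46 mm with its upper surface at z = 695 mm. It stands on four 48×48 mm square legs, each inset 49 mm from the nearest pair of top edges, running from the floor to the underside of the top.

B is a bookshelf 1153 mm wide overall, 317 mm deep and 957 mm tall. The two sides are 26 mm thick vertical panels. 3 horizontal shelves of 32 mm thickness span between the inner faces of the sides; the lowest shelf sits on the floor and shelves are stacked with a clear vertical gap of 369 mm between each pair.

C is a simple wooden stool: a rectangular seat 273 mm (x) by 356 mm (y), 26 mm thick, top face at z = 396 mm, on four round legs, each 42 mm in diameter. The legs rest on z = 0, each leg's axis is inset half a diameter from the nearest pair of seat edges (so the leg's bounding box is flush with the corner).

The bookshelf is on top of the table. Four stools sit around the table at the −y, +y, −x, +x sides.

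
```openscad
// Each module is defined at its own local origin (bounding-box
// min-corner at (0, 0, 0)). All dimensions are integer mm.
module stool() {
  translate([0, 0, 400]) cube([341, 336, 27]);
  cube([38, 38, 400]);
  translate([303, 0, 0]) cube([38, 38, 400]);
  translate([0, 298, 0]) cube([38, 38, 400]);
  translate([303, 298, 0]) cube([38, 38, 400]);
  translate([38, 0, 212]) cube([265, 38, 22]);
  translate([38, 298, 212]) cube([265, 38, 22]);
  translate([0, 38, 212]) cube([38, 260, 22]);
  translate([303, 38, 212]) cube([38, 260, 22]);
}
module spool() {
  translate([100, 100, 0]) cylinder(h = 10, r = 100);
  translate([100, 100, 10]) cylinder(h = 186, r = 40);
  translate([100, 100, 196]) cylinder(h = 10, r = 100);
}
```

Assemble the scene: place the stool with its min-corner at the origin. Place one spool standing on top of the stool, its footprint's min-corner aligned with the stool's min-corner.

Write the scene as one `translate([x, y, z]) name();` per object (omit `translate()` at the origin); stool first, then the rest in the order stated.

stool();
translate([0, 0, 427]) spool();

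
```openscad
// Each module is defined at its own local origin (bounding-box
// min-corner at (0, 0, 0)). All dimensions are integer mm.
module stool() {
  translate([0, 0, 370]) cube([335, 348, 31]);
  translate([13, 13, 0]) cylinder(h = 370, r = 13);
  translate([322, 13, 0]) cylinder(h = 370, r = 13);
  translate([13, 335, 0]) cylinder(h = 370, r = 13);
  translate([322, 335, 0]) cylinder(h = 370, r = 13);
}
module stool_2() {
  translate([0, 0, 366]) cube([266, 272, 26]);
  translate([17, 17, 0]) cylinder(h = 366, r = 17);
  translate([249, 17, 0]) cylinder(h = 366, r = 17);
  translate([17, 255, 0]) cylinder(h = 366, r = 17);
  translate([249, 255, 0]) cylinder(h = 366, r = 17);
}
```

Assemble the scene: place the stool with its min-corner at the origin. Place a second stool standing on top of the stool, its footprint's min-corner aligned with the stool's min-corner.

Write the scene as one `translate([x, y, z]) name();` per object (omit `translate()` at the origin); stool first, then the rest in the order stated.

stool();
translate([0, 0, 401]) stool_2();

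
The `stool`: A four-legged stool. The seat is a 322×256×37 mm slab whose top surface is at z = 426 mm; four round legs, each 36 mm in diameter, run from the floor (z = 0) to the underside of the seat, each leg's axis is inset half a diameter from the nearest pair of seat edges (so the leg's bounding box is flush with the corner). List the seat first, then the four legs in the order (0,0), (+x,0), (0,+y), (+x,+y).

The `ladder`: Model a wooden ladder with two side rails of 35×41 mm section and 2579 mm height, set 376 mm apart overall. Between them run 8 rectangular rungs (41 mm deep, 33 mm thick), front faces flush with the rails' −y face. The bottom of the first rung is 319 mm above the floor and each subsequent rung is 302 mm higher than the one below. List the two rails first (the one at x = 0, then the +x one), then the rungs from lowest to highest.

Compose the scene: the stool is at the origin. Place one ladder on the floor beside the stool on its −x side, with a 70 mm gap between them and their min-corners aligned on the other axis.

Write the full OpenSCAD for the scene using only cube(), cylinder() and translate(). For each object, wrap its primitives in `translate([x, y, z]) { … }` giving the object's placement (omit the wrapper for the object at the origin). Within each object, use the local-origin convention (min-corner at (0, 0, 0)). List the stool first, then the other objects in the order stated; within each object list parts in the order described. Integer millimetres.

translate([0, 0, 389]) cube([322, 256, 37]);
translate([18, 18, 0]) cylinder(h = 389, r = 18);
translate([304, 18, 0]) cylinder(h = 389, r = 18);
translate([18, 238, 0]) cylinder(h = 389, r = 18);
translate([304, 238, 0]) cylinder(h = 389, r = 18);
translate([-446, 0, 0]) {
  cube([35, 41, 2579]);
  translate([341, 0, 0]) cube([35, 41, 2579]);
  translate([35, 0, 319]) cube([306, 41, 33]);
  translate([35, 0, 621]) cube([306, 41, 33]);
  translate([35, 0, 923]) cube([306, 41, 33]);
  translate([35, 0, 1225]) cube([306, 41, 33]);
  translate([35, 0, 1527]) cube([306, 41, 33]);
  translate([35, 0, 1829]) cube([306, 41, 33]);
  translate([35, 0, 2131]) cube([306, 41, 33]);
  translate([35, 0, 2433]) cube([306, 41, 33]);
}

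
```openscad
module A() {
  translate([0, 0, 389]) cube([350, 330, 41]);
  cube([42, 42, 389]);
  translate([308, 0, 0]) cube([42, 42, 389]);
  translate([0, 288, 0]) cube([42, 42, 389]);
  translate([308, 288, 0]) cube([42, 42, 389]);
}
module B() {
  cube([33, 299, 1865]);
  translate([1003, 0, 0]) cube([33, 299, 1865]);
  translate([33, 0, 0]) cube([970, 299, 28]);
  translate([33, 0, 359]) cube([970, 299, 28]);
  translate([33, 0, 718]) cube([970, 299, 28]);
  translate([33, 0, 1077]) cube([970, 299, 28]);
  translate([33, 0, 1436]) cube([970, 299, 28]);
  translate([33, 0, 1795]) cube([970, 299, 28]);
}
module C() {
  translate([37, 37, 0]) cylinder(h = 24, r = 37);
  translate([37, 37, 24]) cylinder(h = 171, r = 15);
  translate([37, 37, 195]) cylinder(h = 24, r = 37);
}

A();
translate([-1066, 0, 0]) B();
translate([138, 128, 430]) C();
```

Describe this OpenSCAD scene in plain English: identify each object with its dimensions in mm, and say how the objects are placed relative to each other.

A is a four-legged stool. The seat is 350×330 mm, 41 mm thick, top at z = 430 mm. It stands on four square legs, each 42×42 mm in cross-section, from z = 0 to the seat underside, each flush with a corner of the seat.

B is a bookshelf 1036 mm wide overall, 299 mm deep and 1865 mm tall. The two sides are 33 mm thick vertical panels. 6 horizontal shelves of 28 mm thickness span between the inner faces of the sides; the lowest shelf sits on the floor and shelves are stacked with a clear vertical gap of 331 mm between each pair.

C is a spool: two coaxial disc flanges of radius 37 mm and thickness 24 mm, joined by a core cylinder of radius 15 mm and height 171 mm. The lower flange rests on z = 0 and the three cylinders share a vertical axis.

The bookshelf is on the floor beside the stool on its −x side. The spool is on top of the stool, centred.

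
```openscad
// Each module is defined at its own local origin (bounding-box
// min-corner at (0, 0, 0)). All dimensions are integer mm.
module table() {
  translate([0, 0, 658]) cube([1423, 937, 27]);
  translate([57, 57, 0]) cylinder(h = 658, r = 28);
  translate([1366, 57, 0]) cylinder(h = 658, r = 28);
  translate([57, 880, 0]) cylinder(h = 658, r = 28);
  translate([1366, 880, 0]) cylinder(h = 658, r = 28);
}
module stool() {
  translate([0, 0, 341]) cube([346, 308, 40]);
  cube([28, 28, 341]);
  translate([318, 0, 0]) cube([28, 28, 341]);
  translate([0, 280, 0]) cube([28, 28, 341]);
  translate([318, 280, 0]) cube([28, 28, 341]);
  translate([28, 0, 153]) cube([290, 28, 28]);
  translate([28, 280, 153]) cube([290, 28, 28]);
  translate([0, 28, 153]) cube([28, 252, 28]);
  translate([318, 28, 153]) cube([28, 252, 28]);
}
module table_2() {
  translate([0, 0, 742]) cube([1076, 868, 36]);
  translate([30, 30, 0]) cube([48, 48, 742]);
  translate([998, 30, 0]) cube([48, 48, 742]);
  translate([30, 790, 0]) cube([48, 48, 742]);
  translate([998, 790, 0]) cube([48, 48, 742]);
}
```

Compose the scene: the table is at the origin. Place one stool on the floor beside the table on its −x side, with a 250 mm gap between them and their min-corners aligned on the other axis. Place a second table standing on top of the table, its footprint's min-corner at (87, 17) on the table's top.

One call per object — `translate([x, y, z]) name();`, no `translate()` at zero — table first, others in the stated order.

table();
translate([-596, 0, 0]) stool();
translate([87, 17, 685]) table_2();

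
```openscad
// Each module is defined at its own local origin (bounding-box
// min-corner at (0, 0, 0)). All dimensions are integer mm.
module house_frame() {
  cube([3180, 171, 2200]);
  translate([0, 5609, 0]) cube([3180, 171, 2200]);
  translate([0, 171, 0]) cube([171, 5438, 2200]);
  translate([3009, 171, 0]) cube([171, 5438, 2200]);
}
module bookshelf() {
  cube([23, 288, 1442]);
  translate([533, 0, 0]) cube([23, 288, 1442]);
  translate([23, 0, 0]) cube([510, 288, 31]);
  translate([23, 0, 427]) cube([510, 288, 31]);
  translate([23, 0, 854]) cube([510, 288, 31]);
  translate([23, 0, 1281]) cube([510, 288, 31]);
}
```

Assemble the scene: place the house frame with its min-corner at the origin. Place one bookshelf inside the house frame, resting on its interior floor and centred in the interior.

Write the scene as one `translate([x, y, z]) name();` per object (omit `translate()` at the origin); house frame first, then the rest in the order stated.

house_frame();
translate([1312, 2746, 0]) bookshelf();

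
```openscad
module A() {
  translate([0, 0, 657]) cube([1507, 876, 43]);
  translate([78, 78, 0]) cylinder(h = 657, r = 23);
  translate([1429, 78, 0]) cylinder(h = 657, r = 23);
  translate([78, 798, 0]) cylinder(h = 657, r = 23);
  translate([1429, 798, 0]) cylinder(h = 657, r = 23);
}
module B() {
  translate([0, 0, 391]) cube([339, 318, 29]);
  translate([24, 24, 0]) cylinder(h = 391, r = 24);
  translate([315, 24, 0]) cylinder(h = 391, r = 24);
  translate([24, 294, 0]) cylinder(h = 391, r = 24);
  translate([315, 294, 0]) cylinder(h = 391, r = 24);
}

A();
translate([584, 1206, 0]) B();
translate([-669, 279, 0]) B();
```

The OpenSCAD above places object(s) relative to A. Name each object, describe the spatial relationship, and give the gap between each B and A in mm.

A is a table. B is a stool. Two stools sit around the table at the +y, −x sides. The gap between each stool and the table is 330 mm.

Each stool's nearest face is 330 mm from the table's bounding box.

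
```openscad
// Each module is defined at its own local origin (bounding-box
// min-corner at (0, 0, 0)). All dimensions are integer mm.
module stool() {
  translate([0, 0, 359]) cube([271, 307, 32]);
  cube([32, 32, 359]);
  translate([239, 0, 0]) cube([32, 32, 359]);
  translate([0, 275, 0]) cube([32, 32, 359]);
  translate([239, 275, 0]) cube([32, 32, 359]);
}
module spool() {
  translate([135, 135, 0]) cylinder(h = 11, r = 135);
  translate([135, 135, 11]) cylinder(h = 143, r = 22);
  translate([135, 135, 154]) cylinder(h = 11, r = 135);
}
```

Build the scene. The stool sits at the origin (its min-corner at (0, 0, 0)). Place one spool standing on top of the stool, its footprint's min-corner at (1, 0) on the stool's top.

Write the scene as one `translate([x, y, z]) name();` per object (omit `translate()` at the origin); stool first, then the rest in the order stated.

stool();
translate([1, 0, 391]) spool();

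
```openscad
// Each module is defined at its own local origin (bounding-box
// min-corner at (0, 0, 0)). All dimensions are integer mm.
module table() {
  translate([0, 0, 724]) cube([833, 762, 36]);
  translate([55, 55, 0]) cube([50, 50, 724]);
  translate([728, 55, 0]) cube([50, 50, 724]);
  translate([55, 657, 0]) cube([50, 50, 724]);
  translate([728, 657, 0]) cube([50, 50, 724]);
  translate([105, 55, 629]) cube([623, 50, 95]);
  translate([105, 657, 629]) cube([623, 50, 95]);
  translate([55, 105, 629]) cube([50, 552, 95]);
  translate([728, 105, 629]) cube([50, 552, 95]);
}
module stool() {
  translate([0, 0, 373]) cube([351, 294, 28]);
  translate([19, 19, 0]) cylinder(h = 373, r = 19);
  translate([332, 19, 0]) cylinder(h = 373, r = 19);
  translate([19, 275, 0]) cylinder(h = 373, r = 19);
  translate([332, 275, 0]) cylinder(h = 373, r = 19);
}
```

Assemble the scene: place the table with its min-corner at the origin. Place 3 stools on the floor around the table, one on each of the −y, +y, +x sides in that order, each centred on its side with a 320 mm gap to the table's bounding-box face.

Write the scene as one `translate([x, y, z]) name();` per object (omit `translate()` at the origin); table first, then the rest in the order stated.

table();
translate([241, -614, 0]) stool();
translate([241, 1082, 0]) stool();
translate([1153, 234, 0]) stool();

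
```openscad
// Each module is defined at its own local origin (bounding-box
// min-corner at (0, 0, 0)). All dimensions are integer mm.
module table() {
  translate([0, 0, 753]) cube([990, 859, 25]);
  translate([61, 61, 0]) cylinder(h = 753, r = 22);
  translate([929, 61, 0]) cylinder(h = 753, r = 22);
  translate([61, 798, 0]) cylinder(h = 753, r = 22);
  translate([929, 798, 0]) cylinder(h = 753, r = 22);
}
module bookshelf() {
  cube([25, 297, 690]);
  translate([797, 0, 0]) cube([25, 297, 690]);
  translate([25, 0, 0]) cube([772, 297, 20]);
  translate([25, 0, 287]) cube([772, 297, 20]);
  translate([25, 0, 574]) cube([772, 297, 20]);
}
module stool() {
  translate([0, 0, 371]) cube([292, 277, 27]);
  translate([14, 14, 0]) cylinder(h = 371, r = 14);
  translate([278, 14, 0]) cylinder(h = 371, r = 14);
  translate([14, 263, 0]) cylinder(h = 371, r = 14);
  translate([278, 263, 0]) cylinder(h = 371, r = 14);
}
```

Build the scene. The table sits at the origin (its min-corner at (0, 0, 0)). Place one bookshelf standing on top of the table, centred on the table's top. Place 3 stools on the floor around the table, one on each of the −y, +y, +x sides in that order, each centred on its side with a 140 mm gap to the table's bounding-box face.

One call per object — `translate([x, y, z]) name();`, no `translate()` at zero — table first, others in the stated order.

table();
translate([84, 281, 778]) bookshelf();
translate([349, -417, 0]) stool();
translate([349, 999, 0]) stool();
translate([1130, 291, 0]) stool();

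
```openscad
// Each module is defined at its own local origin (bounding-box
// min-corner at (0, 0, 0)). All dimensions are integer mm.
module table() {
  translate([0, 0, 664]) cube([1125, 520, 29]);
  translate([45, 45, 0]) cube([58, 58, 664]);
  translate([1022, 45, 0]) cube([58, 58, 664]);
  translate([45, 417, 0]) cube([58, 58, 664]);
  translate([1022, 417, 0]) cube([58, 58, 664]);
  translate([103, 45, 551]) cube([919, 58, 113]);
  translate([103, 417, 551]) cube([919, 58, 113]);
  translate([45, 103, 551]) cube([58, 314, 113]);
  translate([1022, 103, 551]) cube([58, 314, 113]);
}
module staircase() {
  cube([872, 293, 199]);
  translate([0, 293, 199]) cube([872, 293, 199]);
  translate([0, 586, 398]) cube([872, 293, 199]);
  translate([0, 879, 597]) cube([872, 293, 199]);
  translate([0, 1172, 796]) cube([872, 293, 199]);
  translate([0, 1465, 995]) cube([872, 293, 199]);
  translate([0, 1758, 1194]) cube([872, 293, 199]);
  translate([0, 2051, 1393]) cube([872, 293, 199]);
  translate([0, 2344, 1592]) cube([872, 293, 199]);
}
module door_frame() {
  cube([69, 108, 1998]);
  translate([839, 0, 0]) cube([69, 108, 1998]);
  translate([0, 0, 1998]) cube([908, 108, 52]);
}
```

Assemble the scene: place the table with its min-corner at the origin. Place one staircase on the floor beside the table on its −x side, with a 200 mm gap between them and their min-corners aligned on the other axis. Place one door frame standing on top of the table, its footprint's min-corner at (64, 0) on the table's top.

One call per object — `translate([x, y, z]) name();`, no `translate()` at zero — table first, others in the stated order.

table();
translate([-1072, 0, 0]) staircase();
translate([64, 0, 693]) door_frame();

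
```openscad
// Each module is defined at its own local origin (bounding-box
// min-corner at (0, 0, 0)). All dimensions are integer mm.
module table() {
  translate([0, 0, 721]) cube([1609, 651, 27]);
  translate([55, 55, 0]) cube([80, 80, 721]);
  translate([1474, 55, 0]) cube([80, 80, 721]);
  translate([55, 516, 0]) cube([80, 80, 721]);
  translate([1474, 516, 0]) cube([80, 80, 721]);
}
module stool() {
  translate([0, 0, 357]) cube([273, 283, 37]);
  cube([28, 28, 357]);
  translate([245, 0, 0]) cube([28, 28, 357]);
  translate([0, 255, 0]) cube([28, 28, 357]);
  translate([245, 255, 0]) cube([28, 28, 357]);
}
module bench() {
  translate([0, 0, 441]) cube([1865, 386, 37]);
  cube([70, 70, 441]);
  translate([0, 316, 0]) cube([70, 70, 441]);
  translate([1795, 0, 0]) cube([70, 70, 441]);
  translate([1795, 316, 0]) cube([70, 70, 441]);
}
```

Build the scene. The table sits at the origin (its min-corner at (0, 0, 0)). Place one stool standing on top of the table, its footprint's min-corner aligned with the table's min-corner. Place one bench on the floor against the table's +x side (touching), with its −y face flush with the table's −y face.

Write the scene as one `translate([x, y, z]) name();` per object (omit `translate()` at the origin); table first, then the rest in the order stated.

table();
translate([0, 0, 748]) stool();
translate([1609, 0, 0]) bench();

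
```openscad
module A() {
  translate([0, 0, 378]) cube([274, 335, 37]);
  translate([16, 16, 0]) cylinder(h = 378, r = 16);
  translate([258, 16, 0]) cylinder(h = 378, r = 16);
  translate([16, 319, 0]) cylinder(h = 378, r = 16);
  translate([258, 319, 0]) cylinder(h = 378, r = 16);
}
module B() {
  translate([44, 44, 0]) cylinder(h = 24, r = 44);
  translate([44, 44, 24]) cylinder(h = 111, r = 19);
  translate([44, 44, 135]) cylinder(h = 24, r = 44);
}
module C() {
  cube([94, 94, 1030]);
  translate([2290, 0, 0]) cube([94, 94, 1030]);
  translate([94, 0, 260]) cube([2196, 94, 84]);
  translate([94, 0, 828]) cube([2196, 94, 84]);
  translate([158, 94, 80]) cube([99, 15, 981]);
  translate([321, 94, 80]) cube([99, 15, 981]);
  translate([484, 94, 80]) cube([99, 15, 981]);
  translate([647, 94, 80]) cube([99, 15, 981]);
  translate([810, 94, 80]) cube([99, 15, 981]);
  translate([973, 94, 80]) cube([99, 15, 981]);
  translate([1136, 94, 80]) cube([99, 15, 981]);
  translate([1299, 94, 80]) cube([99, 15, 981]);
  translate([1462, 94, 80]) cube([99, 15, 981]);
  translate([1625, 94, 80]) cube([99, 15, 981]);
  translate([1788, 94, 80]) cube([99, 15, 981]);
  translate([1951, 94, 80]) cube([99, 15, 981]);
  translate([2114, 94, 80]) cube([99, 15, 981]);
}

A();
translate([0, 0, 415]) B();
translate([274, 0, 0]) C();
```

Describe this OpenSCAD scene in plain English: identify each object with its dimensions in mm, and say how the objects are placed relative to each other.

A is a four-legged stool. The seat is a 274×335×37 mm slab whose top surface is at z = 415 mm; four round legs, each 32 mm in diameter, run from the floor (z = 0) to the underside of the seat, each leg's axis is inset half a diameter from the nearest pair of seat edges (so the leg's bounding box is flush with the corner).

B is a spool: two coaxial disc flanges of radius 44 mm and thickness 24 mm, joined by a core cylinder of radius 19 mm and height 111 mm. The lower flange rests on z = 0 and the three cylinders share a vertical axis.

C is a fence section. Two 94×94 mm posts, 1030 mm tall, stand on the floor with a clear span of 2196 mm between their inner faces. Two horizontal rails of 94×84 mm section span the gap between the posts with their undersides at z = 260 mm and z = 828 mm, flush with the posts' −y face. 13 pickets, each 99 mm wide, 15 mm thick and 981 mm tall, are fixed to the +y face of the rails with their bottoms at z = 80 mm, evenly spaced across the span with equal gaps (rounded down to the nearest mm) at the −x end and between each pair — any rounding remainder accumulates at the +x end.

The spool is on top of the stool. The fence section is against the stool's +x side, with their −y faces flush.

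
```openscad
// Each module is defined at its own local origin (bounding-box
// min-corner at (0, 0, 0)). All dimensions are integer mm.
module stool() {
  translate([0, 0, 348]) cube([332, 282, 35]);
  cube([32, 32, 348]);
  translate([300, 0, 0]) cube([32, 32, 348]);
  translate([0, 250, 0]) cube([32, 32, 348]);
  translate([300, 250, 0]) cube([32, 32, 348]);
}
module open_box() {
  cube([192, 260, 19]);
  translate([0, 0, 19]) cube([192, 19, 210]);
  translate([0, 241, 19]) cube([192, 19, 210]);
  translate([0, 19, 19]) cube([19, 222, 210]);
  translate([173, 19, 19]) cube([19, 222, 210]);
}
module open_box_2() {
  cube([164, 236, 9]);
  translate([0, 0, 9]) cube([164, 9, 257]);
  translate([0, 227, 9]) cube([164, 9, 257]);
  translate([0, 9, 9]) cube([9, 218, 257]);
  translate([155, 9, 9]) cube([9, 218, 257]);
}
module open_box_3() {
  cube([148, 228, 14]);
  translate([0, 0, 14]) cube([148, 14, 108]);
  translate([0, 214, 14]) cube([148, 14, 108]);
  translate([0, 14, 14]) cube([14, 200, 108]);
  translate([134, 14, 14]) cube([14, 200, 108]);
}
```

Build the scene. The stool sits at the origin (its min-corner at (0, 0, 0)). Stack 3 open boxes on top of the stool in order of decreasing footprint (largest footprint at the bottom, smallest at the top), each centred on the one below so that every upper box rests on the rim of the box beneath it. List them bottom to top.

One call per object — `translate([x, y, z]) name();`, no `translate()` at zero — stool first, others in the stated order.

stool();
translate([70, 11, 383]) open_box();
translate([84, 23, 612]) open_box_2();
translate([92, 27, 878]) open_box_3();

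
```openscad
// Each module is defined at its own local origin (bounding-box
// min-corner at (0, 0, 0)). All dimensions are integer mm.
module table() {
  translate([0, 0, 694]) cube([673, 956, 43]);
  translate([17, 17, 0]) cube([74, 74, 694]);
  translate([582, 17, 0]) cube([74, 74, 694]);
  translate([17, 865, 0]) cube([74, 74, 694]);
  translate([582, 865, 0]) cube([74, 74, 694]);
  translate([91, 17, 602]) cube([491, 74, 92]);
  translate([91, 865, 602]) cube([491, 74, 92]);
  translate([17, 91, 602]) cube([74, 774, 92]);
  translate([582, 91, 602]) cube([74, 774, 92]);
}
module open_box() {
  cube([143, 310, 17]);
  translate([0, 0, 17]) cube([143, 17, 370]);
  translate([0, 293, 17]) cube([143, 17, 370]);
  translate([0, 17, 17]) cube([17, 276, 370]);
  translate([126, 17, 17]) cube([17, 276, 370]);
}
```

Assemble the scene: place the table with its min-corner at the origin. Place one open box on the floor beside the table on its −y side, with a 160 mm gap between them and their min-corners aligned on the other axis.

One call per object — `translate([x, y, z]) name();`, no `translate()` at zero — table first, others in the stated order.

table();
translate([0, -470, 0]) open_box();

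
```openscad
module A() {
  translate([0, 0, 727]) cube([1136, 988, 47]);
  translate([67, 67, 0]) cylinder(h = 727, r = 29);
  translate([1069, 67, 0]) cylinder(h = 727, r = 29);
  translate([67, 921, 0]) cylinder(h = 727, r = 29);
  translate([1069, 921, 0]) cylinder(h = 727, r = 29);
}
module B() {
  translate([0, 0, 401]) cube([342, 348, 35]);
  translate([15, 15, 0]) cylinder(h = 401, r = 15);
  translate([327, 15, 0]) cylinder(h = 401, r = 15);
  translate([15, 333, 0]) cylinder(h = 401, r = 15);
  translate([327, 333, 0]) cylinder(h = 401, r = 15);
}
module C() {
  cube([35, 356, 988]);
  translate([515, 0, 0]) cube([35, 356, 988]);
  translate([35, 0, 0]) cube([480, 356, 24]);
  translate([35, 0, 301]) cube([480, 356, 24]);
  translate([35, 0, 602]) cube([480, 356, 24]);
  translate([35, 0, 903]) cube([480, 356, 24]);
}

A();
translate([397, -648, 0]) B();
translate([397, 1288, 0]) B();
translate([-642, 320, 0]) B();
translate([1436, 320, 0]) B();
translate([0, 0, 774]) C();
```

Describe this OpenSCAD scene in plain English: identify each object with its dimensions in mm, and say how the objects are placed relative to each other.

A is a table with a 1136×988 mm rectangular top, 47 mm thick, top surface at z = 774 mm, supported by four round legs of 58 mm diameter, each leg's bounding box inset 38 mm from the nearest pair of top edges, running from the floor.

B is a four-legged stool. The seat is 342×348 mm, 35 mm thick, top at z = 436 mm. It stands on four round legs, each 30 mm in diameter, from z = 0 to the seat underside, each leg's axis is inset half a diameter from the nearest pair of seat edges (so the leg's bounding box is flush with the corner).

C is an open bookshelf. Two side panels, each 35 mm thick, 356 mm deep and 988 mm tall, stand 550 mm apart (outside-to-outside). Between them sit 4 shelves, each 24 mm thick and 356 mm deep, spanning the full gap between the sides. The bottom shelf rests on the floor (its underside at z = 0) and the clear gap between one shelf's top and the next shelf's underside is 277 mm.

Four stools sit around the table at the −y, +y, −x, +x sides. The bookshelf is on top of the table.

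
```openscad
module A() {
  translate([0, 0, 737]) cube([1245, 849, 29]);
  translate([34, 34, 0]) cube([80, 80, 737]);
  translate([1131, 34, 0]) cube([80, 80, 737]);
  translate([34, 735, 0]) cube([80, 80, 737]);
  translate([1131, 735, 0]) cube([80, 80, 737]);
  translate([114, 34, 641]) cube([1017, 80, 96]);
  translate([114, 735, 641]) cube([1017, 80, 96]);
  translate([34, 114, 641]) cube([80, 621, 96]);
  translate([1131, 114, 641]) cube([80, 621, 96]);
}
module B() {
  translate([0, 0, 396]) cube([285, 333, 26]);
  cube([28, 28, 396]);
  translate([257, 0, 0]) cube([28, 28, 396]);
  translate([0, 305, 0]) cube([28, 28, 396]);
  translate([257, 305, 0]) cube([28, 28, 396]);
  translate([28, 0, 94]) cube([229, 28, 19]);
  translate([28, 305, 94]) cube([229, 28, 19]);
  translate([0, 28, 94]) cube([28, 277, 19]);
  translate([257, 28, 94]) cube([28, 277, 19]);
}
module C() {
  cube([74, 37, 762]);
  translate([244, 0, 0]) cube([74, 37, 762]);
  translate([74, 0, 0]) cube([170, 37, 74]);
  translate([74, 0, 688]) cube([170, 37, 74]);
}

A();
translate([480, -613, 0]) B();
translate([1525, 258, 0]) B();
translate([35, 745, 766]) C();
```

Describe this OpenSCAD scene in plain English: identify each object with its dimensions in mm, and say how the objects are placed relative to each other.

A is a table: top 1245 mm (x) × 849 mm (y), 29 mm thick, upper face at z = 766 mm, on four 80×80 mm square legs, each inset 34 mm from the nearest pair of top edges, running from z = 0 to the bottom of the top. Four apron rails, 80 mm thick and 96 mm tall, run between adjacent legs with their top edges flush with the underside of the top and their outer faces flush with the legs' outer faces.

B is a four-legged stool. The seat is a 285×333×26 mm slab whose top surface is at z = 422 mm; four square legs, each 28×28 mm in cross-section, run from the floor (z = 0) to the underside of the seat, each flush with a corner of the seat. Four stretchers, 28 mm wide and 19 mm tall, connect adjacent legs with their undersides at z = 94 mm, each running between the inner faces of the legs it joins and aligned with the legs' outer faces on the other axis.

C is a rectangular picture frame lying in the x–z plane (depth along y). The opening is 170 mm wide (x) by 614 mm tall (z), surrounded by a border 74 mm wide on all four sides. The frame is 37 mm deep and is made of two full-height vertical stiles with two horizontal rails fitted between them.

Two stools sit around the table at the −y, +x sides. The picture frame is on top of the table.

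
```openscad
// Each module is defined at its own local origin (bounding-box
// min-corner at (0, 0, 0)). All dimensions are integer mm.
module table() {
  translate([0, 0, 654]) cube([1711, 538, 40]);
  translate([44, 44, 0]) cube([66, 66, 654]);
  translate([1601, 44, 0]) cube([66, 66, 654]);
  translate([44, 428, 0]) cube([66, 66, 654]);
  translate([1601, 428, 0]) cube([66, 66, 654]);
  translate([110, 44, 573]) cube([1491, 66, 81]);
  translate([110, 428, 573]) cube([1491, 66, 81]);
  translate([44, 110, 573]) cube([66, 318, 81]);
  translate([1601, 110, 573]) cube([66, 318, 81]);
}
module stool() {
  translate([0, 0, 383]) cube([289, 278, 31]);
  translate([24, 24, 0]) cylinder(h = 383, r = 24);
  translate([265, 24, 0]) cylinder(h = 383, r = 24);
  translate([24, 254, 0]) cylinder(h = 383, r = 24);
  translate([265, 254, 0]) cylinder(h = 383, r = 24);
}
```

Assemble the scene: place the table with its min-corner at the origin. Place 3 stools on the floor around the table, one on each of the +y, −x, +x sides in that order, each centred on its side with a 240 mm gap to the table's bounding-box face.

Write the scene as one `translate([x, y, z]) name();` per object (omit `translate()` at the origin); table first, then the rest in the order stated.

table();
translate([711, 778, 0]) stool();
translate([-529, 130, 0]) stool();
translate([1951, 130, 0]) stool();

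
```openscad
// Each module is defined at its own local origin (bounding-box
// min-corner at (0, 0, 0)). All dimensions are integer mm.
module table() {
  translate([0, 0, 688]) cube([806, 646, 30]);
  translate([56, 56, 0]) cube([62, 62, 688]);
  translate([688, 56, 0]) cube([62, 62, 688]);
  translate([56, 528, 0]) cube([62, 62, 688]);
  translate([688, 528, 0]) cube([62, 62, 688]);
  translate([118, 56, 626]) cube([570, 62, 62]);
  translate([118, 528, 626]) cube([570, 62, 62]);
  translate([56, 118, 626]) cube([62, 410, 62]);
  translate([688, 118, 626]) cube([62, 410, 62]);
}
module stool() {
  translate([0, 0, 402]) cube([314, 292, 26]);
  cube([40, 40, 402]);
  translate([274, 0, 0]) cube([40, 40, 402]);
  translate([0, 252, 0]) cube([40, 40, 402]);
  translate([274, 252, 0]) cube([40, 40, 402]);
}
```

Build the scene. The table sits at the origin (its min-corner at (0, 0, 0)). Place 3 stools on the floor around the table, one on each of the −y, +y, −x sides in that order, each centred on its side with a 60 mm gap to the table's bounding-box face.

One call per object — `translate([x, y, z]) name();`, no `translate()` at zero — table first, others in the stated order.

table();
translate([246, -352, 0]) stool();
translate([246, 706, 0]) stool();
translate([-374, 177, 0]) stool();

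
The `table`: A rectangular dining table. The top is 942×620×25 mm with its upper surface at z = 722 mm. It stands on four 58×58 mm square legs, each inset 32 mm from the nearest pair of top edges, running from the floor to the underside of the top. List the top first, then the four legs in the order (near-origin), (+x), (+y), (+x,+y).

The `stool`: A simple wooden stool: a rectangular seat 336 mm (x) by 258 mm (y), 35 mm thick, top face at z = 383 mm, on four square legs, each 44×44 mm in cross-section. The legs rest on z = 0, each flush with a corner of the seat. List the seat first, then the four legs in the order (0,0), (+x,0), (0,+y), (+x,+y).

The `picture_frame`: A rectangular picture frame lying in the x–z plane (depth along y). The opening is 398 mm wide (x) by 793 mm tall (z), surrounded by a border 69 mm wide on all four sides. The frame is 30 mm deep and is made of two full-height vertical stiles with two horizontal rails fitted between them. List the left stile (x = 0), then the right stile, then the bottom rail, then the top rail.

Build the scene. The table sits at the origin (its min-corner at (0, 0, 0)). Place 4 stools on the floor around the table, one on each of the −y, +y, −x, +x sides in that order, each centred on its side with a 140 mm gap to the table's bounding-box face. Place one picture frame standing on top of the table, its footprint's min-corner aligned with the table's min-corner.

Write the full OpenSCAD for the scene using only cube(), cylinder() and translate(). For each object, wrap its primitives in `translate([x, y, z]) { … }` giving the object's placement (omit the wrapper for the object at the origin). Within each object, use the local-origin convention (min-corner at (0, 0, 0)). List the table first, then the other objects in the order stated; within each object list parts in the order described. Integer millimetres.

translate([0, 0, 697]) cube([942, 620, 25]);
translate([32, 32, 0]) cube([58, 58, 697]);
translate([852, 32, 0]) cube([58, 58, 697]);
translate([32, 530, 0]) cube([58, 58, 697]);
translate([852, 530, 0]) cube([58, 58, 697]);
translate([303, -398, 0]) {
  translate([0, 0, 348]) cube([336, 258, 35]);
  cube([44, 44, 348]);
  translate([292, 0, 0]) cube([44, 44, 348]);
  translate([0, 214, 0]) cube([44, 44, 348]);
  translate([292, 214, 0]) cube([44, 44, 348]);
}
translate([303, 760, 0]) {
  translate([0, 0, 348]) cube([336, 258, 35]);
  cube([44, 44, 348]);
  translate([292, 0, 0]) cube([44, 44, 348]);
  translate([0, 214, 0]) cube([44, 44, 348]);
  translate([292, 214, 0]) cube([44, 44, 348]);
}
translate([-476, 181, 0]) {
  translate([0, 0, 348]) cube([336, 258, 35]);
  cube([44, 44, 348]);
  translate([292, 0, 0]) cube([44, 44, 348]);
  translate([0, 214, 0]) cube([44, 44, 348]);
  translate([292, 214, 0]) cube([44, 44, 348]);
}
translate([1082, 181, 0]) {
  translate([0, 0, 348]) cube([336, 258, 35]);
  cube([44, 44, 348]);
  translate([292, 0, 0]) cube([44, 44, 348]);
  translate([0, 214, 0]) cube([44, 44, 348]);
  translate([292, 214, 0]) cube([44, 44, 348]);
}
translate([0, 0, 722]) {
  cube([69, 30, 931]);
  translate([467, 0, 0]) cube([69, 30, 931]);
  translate([69, 0, 0]) cube([398, 30, 69]);
  translate([69, 0, 862]) cube([398, 30, 69]);
}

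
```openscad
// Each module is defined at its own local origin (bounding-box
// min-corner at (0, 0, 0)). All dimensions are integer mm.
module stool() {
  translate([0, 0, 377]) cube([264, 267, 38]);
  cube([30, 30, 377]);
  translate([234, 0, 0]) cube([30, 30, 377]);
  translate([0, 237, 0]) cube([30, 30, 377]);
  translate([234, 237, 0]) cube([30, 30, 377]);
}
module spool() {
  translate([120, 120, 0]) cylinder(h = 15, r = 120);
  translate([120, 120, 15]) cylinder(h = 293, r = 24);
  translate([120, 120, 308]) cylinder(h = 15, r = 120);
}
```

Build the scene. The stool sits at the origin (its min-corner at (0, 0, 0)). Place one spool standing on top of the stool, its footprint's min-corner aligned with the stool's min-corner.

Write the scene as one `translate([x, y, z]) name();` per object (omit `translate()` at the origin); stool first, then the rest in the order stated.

stool();
translate([0, 0, 415]) spool();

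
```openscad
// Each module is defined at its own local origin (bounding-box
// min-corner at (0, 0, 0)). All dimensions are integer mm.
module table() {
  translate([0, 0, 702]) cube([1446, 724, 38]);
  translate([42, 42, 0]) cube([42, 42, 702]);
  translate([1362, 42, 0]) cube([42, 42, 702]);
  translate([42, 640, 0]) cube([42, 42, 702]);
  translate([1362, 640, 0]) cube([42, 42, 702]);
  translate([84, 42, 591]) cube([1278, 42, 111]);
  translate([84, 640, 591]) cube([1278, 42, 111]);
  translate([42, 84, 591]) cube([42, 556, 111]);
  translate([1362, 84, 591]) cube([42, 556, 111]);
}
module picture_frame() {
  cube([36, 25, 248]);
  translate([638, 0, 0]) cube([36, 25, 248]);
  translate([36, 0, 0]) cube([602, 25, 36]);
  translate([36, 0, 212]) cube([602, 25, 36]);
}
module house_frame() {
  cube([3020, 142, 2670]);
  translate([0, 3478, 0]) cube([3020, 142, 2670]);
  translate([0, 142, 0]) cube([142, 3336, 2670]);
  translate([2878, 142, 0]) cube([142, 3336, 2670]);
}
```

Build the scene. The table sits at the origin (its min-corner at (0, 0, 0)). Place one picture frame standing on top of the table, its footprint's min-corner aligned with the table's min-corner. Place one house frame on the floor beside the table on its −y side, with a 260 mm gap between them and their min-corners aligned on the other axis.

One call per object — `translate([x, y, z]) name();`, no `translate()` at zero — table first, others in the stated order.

table();
translate([0, 0, 740]) picture_frame();
translate([0, -3880, 0]) house_frame();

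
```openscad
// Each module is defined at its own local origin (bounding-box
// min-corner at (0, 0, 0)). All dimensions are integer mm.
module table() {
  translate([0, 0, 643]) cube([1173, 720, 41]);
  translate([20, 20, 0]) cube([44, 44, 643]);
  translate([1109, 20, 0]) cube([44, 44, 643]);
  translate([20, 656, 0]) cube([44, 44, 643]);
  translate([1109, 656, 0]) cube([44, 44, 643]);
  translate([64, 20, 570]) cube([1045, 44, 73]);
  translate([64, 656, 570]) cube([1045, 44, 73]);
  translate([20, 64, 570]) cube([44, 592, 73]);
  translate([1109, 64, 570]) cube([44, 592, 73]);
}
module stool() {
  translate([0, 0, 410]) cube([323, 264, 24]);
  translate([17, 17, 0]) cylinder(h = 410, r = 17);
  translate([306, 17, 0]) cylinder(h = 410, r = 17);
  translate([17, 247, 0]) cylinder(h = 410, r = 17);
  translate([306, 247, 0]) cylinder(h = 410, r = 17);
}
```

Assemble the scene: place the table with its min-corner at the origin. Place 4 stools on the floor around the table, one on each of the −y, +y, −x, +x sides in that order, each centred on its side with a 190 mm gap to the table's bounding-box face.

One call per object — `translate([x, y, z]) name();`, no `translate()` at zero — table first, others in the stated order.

table();
translate([425, -454, 0]) stool();
translate([425, 910, 0]) stool();
translate([-513, 228, 0]) stool();
translate([1363, 228, 0]) stool();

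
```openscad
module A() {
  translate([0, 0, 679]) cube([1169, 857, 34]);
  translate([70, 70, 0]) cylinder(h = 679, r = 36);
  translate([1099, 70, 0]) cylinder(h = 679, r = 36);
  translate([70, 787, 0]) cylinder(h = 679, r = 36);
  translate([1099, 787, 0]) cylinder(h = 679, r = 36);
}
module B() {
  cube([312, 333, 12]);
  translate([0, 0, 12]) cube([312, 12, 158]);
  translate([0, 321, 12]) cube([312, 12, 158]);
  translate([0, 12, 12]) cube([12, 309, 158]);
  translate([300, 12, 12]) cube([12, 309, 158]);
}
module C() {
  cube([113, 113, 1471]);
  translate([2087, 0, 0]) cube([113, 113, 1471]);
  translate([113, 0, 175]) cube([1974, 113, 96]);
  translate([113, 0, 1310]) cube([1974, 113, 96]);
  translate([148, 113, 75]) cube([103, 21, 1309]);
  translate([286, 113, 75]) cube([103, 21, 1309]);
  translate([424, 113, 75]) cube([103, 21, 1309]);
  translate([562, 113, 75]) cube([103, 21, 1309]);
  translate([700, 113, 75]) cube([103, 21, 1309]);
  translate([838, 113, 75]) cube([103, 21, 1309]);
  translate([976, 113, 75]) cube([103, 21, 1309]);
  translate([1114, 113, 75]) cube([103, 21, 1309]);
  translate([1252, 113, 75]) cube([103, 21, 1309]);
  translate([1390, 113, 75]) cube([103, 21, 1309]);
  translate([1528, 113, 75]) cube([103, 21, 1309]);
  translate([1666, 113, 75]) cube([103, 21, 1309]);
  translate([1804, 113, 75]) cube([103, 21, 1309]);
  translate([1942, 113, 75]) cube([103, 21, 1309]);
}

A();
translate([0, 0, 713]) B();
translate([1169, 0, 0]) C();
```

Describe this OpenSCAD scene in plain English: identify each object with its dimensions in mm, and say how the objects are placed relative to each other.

A is a table with a 1169×857 mm rectangular top, 34 mm thick, top surface at z = 713 mm, supported by four round legs of 72 mm diameter, each leg's bounding box inset 34 mm from the nearest pair of top edges, running from the floor.

B is an open-topped rectangular box: outside dimensions 312×333×170 mm, with a uniform wall and base thickness of 12 mm. The base is a full 312×333 slab on the floor; four walls sit on top of the base. The front and back walls (the −y and +y sides) span the full width; the two side walls fit between them.

C is a fence section. Two 113×113 mm posts, 1471 mm tall, stand on the floor with a clear span of 1974 mm between their inner faces. Two horizontal rails of 113×96 mm section span the gap between the posts with their undersides at z = 175 mm and z = 1310 mm, flush with the posts' −y face. 14 pickets, each 103 mm wide, 21 mm thick and 1309 mm tall, are fixed to the +y face of the rails with their bottoms at z = 75 mm, evenly spaced across the span with equal gaps (rounded down to the nearest mm) at the −x end and between each pair — any rounding remainder accumulates at the +x end.

The open box is on top of the table. The fence section is against the table's +x side, with their −y faces flush.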